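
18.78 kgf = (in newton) 184.2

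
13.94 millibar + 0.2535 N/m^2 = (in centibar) 1.394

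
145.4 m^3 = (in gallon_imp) 3.198e+04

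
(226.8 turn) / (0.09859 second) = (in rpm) 1.38e+05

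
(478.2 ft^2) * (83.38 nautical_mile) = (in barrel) 4.315e+07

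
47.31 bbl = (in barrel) 47.31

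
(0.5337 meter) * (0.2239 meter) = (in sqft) 1.286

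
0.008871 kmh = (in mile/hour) 0.005512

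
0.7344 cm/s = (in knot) 0.01428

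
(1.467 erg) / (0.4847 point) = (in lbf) 0.0001929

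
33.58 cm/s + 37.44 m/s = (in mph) 84.5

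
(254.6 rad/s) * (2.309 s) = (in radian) 587.9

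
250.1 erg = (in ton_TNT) 5.978e-15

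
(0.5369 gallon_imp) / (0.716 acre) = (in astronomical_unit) 5.631e-18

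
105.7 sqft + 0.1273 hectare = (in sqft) 1.381e+04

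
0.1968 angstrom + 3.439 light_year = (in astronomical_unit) 2.175e+05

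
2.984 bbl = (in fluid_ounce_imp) 1.67e+04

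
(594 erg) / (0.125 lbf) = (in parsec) 3.462e-21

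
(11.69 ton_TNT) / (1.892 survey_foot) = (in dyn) 8.481e+15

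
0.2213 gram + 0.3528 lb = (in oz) 5.653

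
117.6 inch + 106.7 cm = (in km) 0.004054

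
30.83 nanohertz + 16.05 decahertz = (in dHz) 1605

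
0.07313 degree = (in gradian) 0.08126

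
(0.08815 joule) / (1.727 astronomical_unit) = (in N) 3.412e-13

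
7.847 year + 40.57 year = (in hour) 4.241e+05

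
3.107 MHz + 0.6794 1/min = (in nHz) 3.107e+15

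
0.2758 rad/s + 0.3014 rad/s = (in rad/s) 0.5772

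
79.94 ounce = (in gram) 2266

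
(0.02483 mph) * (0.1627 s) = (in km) 1.806e-06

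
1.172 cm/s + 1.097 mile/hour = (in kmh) 1.808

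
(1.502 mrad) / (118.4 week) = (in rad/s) 2.098e-11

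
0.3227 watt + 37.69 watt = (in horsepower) 0.05098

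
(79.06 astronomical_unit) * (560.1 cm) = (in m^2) 6.624e+13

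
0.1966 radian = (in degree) 11.26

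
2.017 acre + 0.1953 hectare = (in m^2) 1.012e+04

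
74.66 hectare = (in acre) 184.5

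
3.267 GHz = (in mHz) 3.267e+12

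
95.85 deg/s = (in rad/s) 1.673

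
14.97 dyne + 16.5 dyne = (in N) 0.0003147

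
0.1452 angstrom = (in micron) 1.452e-05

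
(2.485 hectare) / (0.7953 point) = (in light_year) 9.362e-09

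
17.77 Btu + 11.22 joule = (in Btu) 17.78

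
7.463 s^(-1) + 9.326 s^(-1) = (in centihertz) 1679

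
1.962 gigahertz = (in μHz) 1.962e+15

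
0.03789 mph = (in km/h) 0.06098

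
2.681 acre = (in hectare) 1.085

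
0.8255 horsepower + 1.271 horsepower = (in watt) 1563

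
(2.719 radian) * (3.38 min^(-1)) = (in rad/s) 0.1532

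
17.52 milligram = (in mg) 17.52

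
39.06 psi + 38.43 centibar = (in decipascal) 3.077e+06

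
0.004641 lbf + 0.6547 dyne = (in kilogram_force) 0.002106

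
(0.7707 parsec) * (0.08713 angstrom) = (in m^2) 2.072e+05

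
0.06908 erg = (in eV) 4.312e+10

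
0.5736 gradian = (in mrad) 9.01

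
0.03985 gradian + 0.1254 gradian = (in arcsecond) 535.4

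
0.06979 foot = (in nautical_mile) 1.149e-05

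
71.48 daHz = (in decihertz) 7148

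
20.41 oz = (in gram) 578.6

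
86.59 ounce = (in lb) 5.412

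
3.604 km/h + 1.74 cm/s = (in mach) 0.002991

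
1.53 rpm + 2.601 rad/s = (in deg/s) 158.2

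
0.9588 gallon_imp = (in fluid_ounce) 147.4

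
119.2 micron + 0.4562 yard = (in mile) 0.0002593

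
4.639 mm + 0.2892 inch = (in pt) 33.97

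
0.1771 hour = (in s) 637.6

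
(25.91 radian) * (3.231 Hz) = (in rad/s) 83.72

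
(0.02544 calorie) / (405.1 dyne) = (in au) 1.756e-10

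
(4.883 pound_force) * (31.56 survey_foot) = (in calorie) 49.94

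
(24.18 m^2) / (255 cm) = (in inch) 373.3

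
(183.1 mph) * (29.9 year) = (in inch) 3.039e+12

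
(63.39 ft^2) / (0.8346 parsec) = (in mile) 1.421e-19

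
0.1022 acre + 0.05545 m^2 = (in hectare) 0.04136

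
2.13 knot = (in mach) 0.003218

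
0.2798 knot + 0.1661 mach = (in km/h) 204.1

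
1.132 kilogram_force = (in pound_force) 2.496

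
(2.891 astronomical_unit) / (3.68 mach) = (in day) 3995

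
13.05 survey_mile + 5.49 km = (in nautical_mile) 14.3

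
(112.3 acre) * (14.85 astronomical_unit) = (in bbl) 6.35e+18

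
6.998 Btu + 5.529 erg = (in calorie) 1765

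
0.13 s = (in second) 0.13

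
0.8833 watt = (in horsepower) 0.001185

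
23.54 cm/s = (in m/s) 0.2354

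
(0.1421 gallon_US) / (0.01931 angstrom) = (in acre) 6.883e+04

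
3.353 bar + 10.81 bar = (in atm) 13.98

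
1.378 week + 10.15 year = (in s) 3.209e+08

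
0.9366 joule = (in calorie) 0.2239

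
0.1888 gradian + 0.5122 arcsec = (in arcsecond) 612.2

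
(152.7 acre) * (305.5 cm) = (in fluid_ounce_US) 6.384e+10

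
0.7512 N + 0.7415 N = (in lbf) 0.3356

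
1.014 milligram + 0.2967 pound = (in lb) 0.2967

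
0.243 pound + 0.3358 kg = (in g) 446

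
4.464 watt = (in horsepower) 0.005986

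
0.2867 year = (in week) 14.95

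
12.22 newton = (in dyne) 1.222e+06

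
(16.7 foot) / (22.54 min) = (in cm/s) 0.3764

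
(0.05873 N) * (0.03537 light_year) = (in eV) 1.227e+32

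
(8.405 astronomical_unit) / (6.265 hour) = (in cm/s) 5.575e+09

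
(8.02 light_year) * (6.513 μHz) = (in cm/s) 4.942e+13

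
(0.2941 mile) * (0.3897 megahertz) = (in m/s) 1.844e+08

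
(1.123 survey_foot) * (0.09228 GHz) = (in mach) 9.277e+04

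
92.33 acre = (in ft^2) 4.022e+06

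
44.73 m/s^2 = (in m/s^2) 44.73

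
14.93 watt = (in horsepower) 0.02002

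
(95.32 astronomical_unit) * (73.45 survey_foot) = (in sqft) 3.436e+15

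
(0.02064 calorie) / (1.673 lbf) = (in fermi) 1.16e+13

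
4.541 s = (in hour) 0.001261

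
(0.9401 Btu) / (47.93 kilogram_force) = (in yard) 2.308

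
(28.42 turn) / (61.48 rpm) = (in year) 8.795e-07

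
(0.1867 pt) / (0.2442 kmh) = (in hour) 2.697e-07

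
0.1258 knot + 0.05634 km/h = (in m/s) 0.08037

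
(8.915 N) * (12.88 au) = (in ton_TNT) 4106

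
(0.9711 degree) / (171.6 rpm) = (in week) 1.559e-09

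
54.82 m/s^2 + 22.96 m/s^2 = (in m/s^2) 77.78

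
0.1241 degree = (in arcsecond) 446.8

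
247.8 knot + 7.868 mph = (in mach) 0.3847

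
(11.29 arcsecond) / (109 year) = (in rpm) 1.521e-13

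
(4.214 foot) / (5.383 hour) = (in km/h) 0.0002386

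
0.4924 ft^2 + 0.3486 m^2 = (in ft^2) 4.245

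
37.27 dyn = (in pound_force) 8.379e-05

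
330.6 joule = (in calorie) 79.02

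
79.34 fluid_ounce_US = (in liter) 2.346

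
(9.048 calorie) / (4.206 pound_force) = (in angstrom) 2.023e+10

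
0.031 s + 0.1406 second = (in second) 0.1716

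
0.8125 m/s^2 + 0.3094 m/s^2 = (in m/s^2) 1.122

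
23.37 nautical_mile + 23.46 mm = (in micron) 4.328e+10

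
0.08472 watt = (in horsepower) 0.0001136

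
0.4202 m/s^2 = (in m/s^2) 0.4202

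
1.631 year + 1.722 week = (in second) 5.248e+07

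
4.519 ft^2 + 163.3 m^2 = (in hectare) 0.01637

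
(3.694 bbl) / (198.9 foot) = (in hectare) 9.687e-07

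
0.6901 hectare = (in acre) 1.705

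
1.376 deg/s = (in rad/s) 0.02402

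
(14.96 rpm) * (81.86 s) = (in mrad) 1.282e+05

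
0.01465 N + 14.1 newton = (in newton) 14.11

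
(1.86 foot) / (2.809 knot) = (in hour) 0.000109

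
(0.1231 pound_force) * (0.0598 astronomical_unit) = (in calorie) 1.171e+09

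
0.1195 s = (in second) 0.1195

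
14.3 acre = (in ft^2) 6.229e+05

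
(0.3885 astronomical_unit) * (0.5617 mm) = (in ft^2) 3.514e+08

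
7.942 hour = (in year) 0.0009066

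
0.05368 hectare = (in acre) 0.1326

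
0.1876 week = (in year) 0.003598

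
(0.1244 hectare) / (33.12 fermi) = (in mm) 3.756e+19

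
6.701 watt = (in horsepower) 0.008986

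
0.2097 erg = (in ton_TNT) 5.012e-18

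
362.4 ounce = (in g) 1.027e+04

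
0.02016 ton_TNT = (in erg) 8.435e+14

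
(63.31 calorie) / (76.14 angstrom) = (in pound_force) 7.821e+09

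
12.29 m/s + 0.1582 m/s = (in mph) 27.85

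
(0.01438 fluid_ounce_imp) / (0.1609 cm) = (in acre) 6.275e-08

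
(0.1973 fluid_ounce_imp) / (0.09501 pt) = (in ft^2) 1.8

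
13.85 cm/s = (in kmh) 0.4986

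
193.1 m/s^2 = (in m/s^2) 193.1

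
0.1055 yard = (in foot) 0.3165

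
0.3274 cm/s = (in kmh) 0.01179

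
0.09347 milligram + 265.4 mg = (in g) 0.2655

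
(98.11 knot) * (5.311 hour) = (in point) 2.735e+09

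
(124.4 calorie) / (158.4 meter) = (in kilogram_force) 0.3351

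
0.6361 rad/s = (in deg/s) 36.45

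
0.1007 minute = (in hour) 0.001678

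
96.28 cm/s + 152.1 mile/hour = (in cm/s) 6896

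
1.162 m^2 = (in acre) 0.0002871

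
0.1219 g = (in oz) 0.0043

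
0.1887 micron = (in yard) 2.064e-07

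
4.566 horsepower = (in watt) 3405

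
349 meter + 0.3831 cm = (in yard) 381.7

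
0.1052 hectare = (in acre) 0.26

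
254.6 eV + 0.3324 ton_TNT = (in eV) 8.68e+27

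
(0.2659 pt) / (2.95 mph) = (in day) 8.233e-10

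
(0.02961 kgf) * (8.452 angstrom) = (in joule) 2.454e-10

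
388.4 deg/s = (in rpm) 64.73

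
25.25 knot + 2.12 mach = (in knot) 1428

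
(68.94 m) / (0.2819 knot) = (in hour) 0.132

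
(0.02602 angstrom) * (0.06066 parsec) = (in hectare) 0.487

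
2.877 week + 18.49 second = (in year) 0.05518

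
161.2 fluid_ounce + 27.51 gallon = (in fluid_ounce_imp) 3833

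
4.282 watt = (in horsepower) 0.005742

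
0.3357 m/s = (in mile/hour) 0.7509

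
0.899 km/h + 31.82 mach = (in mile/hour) 2.424e+04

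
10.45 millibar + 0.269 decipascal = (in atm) 0.01031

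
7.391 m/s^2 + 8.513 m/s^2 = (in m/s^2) 15.9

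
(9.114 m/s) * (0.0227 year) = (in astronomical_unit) 4.361e-05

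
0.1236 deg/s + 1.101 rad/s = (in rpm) 10.53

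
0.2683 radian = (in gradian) 17.08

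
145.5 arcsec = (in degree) 0.04042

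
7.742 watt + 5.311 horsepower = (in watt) 3968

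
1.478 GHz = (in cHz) 1.478e+11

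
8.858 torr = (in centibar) 1.181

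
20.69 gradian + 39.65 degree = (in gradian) 64.75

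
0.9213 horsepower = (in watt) 687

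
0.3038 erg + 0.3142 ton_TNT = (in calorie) 3.142e+08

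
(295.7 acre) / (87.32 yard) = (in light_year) 1.584e-12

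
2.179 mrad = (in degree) 0.1248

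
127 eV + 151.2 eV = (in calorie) 1.065e-17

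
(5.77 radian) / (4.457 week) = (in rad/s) 2.141e-06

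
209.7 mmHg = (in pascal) 2.796e+04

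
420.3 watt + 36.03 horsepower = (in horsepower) 36.59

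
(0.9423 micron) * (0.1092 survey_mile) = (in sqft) 0.001783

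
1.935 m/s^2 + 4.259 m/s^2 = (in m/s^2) 6.194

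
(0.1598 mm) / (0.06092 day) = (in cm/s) 3.036e-06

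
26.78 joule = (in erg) 2.678e+08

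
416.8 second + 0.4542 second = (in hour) 0.1159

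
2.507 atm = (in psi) 36.84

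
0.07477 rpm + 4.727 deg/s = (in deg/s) 5.176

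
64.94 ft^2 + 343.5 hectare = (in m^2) 3.435e+06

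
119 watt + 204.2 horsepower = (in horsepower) 204.4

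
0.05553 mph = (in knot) 0.04825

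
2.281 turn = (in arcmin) 4.927e+04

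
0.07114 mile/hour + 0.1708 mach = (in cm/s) 5819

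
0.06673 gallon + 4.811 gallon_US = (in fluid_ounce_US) 624.3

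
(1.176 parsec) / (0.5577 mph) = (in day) 1.685e+12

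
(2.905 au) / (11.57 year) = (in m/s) 1191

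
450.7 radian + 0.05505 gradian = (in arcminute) 1.549e+06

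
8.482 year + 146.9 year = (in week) 8102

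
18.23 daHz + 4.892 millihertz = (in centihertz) 1.823e+04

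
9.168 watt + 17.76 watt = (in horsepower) 0.03611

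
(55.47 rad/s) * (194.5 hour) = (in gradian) 2.473e+09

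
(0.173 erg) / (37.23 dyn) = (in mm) 0.04647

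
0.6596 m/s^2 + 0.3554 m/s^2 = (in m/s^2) 1.015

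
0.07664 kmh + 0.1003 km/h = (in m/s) 0.04915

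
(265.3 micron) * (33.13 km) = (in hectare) 0.0008789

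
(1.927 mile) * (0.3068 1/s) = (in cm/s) 9.514e+04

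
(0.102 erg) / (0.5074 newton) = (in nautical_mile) 1.085e-11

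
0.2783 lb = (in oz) 4.453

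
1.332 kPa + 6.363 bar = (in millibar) 6376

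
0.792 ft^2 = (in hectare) 7.358e-06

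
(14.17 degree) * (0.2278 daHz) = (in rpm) 5.38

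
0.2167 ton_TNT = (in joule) 9.067e+08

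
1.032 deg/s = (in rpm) 0.172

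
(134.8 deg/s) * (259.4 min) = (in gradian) 2.331e+06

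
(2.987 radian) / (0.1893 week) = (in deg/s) 0.001495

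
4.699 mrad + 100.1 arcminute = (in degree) 1.938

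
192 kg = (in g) 1.92e+05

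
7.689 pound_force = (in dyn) 3.42e+06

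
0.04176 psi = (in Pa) 287.9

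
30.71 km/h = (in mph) 19.08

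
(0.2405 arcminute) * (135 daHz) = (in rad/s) 0.09444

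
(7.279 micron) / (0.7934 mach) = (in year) 8.544e-16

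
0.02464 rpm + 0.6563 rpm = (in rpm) 0.6809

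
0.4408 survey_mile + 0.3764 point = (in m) 709.4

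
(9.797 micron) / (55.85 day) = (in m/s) 2.03e-12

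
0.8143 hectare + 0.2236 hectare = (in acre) 2.565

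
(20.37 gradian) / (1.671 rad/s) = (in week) 3.166e-07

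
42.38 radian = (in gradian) 2698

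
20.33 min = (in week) 0.002017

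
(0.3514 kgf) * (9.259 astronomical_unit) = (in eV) 2.979e+31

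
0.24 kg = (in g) 240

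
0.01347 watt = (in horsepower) 1.806e-05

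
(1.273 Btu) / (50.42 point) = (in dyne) 7.551e+09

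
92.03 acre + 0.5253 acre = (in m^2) 3.746e+05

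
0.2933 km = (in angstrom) 2.933e+12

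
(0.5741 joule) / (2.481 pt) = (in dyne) 6.559e+07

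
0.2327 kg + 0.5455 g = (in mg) 2.332e+05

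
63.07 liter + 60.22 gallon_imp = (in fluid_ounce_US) 1.139e+04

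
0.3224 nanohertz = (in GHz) 3.224e-19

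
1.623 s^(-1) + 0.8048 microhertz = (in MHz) 1.623e-06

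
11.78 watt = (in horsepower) 0.0158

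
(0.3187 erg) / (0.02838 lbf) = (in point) 0.0007156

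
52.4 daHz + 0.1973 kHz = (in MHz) 0.0007213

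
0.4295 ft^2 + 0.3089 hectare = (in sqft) 3.325e+04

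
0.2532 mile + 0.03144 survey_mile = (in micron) 4.581e+08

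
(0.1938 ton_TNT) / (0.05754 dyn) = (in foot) 4.623e+15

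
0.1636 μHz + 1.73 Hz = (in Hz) 1.73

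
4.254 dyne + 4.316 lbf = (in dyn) 1.92e+06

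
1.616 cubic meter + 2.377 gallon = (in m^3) 1.625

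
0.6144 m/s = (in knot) 1.194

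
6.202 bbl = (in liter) 986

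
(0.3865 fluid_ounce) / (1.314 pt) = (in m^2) 0.02466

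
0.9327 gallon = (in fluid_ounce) 119.4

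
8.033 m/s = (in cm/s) 803.3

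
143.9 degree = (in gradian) 159.9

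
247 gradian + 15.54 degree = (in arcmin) 1.427e+04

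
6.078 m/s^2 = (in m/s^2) 6.078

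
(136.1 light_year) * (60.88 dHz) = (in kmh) 2.822e+19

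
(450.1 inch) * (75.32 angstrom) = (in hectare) 8.611e-12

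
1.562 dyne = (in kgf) 1.593e-06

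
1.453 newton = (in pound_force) 0.3266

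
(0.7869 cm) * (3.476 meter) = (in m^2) 0.02735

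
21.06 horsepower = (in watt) 1.57e+04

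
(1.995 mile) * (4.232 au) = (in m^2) 2.033e+15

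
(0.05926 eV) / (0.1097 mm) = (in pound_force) 1.946e-17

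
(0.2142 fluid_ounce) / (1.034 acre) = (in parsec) 4.906e-26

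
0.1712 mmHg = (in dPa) 228.2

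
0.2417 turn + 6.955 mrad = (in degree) 87.41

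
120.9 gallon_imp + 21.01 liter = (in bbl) 3.589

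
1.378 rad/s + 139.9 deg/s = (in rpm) 36.48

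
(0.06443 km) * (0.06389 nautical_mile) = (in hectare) 0.7624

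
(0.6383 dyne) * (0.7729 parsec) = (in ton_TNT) 36.38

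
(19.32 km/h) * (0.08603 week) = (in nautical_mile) 150.8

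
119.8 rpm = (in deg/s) 718.8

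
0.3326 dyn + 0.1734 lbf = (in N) 0.7713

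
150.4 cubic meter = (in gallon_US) 3.973e+04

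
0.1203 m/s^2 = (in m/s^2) 0.1203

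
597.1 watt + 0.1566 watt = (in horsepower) 0.8009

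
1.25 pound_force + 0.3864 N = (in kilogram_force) 0.6064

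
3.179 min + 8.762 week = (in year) 0.168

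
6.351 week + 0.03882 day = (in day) 44.5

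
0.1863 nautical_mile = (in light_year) 3.647e-14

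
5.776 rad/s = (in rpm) 55.16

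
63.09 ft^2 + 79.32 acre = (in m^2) 3.21e+05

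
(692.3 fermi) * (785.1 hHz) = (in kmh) 1.957e-07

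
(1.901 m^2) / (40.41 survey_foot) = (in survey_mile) 9.59e-05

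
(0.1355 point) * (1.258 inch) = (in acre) 3.774e-10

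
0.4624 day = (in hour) 11.1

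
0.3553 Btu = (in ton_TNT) 8.959e-08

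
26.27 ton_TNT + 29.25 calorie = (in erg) 1.099e+18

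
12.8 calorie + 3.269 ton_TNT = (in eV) 8.537e+28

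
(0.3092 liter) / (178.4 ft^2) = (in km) 1.866e-08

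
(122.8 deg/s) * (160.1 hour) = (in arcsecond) 2.548e+11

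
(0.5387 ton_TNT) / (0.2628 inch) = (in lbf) 7.591e+10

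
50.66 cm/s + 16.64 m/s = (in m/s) 17.15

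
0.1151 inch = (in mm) 2.924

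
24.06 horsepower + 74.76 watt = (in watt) 1.802e+04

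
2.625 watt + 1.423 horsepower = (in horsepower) 1.427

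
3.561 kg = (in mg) 3.561e+06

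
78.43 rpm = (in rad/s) 8.213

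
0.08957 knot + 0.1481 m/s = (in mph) 0.4344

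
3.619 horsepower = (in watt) 2699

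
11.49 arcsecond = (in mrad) 0.05571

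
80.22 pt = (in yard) 0.03095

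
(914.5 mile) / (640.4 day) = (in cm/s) 2.66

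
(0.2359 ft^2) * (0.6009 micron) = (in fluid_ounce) 0.0004453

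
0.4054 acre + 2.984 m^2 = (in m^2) 1644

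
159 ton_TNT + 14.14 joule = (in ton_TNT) 159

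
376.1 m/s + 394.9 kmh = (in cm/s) 4.858e+04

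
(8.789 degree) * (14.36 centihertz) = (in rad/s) 0.02203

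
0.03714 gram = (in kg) 3.714e-05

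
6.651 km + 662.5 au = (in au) 662.5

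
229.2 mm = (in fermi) 2.292e+14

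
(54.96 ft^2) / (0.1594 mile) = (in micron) 1.99e+04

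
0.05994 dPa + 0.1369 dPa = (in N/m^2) 0.01968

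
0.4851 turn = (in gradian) 194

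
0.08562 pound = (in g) 38.84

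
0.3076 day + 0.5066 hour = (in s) 2.84e+04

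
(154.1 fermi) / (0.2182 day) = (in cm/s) 8.174e-16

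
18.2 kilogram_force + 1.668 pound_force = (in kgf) 18.96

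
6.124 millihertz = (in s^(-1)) 0.006124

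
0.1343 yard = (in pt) 348.1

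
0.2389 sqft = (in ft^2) 0.2389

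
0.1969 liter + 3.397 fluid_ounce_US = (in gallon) 0.07855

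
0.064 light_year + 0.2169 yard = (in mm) 6.055e+17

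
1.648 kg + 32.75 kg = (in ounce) 1213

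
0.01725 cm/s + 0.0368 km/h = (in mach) 3.053e-05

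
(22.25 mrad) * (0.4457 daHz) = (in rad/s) 0.09917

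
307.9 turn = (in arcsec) 3.99e+08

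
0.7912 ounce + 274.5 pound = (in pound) 274.5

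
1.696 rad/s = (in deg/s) 97.17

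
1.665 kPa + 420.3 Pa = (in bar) 0.02085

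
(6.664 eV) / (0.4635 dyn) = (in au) 1.54e-24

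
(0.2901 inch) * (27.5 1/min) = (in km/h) 0.01216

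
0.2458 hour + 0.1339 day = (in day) 0.1441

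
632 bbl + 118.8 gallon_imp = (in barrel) 635.4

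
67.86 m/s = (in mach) 0.1993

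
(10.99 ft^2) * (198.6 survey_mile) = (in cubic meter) 3.263e+05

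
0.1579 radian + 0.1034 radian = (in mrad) 261.3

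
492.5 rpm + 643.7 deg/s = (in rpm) 599.8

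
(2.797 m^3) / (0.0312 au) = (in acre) 1.481e-13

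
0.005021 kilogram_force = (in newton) 0.04924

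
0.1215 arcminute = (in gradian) 0.00225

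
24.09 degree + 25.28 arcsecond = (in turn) 0.06694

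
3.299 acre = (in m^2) 1.335e+04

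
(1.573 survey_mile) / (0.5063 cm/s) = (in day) 5.787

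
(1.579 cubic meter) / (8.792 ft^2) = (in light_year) 2.043e-16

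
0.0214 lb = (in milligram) 9707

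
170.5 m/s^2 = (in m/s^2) 170.5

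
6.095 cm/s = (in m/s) 0.06095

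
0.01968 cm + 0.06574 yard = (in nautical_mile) 3.256e-05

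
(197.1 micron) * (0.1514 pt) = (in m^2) 1.053e-08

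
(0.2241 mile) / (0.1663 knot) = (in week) 0.00697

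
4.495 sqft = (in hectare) 4.176e-05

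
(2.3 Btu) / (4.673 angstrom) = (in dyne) 5.193e+17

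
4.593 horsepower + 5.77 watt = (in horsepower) 4.601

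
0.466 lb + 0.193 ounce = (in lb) 0.4781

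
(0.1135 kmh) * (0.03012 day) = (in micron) 8.205e+07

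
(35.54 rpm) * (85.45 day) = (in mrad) 2.748e+10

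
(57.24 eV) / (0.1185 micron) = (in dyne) 7.739e-06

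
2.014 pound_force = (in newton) 8.959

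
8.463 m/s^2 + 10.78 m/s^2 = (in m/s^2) 19.24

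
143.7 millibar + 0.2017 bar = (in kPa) 34.54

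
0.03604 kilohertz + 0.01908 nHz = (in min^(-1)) 2162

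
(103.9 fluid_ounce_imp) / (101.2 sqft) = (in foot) 0.00103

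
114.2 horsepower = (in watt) 8.516e+04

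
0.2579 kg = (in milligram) 2.579e+05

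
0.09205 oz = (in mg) 2610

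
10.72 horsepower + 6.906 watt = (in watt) 8001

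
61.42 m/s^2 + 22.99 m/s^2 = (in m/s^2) 84.41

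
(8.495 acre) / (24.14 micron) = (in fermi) 1.424e+24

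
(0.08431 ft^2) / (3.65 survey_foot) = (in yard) 0.0077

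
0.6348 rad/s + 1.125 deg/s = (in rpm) 6.249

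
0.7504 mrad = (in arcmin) 2.58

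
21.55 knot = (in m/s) 11.09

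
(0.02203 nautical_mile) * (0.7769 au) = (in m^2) 4.742e+12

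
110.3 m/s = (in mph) 246.7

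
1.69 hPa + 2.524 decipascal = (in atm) 0.00167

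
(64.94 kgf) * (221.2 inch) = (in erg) 3.578e+10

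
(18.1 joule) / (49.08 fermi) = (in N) 3.688e+14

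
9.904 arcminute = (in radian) 0.002881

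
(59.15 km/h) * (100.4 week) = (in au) 0.006669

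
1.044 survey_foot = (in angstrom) 3.182e+09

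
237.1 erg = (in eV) 1.48e+14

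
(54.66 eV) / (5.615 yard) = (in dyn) 1.706e-13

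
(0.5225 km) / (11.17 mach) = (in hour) 3.816e-05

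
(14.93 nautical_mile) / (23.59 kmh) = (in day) 0.04884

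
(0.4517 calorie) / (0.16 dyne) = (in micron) 1.181e+12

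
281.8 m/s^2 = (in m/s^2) 281.8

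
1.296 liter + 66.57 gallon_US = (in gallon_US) 66.91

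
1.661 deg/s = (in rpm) 0.2768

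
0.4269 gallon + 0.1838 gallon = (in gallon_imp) 0.5085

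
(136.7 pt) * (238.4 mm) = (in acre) 2.841e-06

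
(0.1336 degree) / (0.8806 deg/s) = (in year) 4.811e-09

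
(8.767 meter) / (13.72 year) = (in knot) 3.939e-08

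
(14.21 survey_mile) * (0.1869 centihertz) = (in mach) 0.1255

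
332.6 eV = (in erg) 5.329e-10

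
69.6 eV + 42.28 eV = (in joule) 1.793e-17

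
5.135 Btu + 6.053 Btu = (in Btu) 11.19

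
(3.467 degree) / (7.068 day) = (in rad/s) 9.909e-08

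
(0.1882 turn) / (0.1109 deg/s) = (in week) 0.00101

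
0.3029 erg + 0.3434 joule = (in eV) 2.143e+18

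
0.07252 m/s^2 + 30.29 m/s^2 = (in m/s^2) 30.36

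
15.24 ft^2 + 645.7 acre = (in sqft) 2.813e+07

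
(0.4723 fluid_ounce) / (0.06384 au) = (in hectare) 1.463e-19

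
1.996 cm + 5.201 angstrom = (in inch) 0.7858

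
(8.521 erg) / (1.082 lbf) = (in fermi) 1.77e+08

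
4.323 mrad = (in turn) 0.000688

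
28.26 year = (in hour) 2.476e+05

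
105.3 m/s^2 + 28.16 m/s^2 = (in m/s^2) 133.5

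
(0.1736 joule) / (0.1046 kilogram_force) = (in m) 0.1692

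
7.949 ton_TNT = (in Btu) 3.152e+07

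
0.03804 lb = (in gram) 17.25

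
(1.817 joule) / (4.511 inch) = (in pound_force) 3.565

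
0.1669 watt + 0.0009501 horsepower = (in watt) 0.8754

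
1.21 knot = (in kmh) 2.241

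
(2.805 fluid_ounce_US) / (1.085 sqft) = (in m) 0.000823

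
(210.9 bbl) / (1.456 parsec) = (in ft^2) 8.033e-15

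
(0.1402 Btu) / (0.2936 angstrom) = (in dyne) 5.038e+17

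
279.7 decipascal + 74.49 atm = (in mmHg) 5.661e+04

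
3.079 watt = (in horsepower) 0.004129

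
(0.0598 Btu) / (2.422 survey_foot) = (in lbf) 19.21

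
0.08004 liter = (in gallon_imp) 0.01761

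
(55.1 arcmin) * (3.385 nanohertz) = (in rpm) 5.181e-10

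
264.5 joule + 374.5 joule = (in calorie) 152.7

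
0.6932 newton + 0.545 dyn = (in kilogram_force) 0.07069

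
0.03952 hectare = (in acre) 0.09766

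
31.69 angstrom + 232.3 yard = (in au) 1.42e-09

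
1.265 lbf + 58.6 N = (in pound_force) 14.44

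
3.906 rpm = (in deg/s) 23.44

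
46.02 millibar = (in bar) 0.04602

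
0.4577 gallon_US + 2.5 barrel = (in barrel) 2.511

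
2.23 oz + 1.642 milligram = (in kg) 0.06322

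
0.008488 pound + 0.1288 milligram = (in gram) 3.85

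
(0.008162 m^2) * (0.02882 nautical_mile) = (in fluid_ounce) 1.473e+04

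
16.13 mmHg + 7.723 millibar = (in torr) 21.92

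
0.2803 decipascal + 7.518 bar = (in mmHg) 5639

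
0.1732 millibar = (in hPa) 0.1732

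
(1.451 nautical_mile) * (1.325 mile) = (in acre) 1416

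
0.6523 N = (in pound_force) 0.1466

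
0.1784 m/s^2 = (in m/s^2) 0.1784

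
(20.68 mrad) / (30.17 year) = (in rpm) 2.076e-10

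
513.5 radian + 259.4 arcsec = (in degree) 2.942e+04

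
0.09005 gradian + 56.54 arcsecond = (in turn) 0.0002688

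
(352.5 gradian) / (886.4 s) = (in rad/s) 0.006247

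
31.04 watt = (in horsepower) 0.04163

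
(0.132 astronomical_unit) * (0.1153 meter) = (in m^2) 2.277e+09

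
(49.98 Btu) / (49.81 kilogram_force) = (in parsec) 3.499e-15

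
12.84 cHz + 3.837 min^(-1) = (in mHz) 192.4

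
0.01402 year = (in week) 0.731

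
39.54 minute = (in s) 2372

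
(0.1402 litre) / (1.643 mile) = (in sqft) 5.707e-07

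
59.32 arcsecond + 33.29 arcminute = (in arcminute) 34.28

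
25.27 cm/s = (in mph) 0.5653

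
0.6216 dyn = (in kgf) 6.339e-07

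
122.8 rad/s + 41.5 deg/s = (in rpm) 1180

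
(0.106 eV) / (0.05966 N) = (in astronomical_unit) 1.903e-30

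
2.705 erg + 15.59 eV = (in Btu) 2.564e-10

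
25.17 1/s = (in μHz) 2.517e+07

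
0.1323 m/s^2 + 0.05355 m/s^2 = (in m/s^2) 0.1859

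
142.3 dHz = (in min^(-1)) 853.8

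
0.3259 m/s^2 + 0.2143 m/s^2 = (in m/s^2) 0.5402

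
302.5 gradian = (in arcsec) 9.801e+05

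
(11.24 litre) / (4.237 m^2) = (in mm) 2.653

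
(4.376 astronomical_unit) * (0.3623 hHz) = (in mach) 6.966e+10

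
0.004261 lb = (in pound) 0.004261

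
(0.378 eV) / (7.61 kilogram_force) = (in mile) 5.043e-25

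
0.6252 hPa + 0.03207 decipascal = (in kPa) 0.06252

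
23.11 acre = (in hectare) 9.352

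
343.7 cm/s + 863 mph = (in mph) 870.7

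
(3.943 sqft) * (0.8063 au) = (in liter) 4.419e+13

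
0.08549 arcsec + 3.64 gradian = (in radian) 0.05718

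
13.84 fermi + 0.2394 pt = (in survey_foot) 0.0002771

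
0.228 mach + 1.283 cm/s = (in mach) 0.228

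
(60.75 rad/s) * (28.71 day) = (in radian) 1.507e+08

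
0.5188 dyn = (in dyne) 0.5188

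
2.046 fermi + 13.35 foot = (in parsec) 1.319e-16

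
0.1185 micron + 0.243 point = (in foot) 0.0002816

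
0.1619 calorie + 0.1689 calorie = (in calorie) 0.3308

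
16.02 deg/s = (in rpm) 2.67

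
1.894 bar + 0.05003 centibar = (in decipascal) 1.895e+06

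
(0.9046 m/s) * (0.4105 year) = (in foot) 3.842e+07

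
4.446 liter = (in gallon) 1.175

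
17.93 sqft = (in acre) 0.0004116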